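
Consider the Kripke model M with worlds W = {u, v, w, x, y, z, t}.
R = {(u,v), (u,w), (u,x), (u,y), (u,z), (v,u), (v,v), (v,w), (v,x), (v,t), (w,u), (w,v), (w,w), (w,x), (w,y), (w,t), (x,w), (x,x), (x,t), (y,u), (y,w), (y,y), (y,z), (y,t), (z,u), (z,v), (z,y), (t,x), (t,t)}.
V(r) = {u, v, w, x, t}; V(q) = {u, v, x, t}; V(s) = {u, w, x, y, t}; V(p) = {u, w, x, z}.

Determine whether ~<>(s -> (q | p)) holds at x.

No

At x: <>(s -> (q | p)) is true, so ~<>(s -> (q | p)) is false.
  At x: <>(s -> (q | p)) requires s -> (q | p) at some successor in {w, x, t}.
    s -> (q | p) holds at w, so <>(s -> (q | p)) is true at x.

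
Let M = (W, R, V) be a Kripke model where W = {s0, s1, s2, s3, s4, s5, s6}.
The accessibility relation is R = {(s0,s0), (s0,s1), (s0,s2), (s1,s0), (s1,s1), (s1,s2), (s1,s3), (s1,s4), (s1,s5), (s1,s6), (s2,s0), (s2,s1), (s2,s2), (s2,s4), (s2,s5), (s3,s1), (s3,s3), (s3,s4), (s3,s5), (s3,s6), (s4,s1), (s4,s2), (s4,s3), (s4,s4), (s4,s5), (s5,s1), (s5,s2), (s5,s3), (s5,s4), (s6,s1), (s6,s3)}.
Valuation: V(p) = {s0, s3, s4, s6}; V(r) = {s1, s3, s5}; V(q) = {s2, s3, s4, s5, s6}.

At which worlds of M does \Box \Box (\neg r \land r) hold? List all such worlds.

none

Let φ = \Box \Box (\neg r \land r). Evaluate φ at each world:
  s0 (successors {s0, s1, s2}): φ is false.
  s1 (successors {s0, s1, s2, s3, s4, s5, s6}): φ is false.
  s2 (successors {s0, s1, s2, s4, s5}): φ is false.
  s3 (successors {s1, s3, s4, s5, s6}): φ is false.
  s4 (successors {s1, s2, s3, s4, s5}): φ is false.
  s5 (successors {s1, s2, s3, s4}): φ is false.
  s6 (successors {s1, s3}): φ is false.
For instance, at s6:
  At s6: \Box \Box (\neg r \land r) requires \Box (\neg r \land r) at every successor {s1, s3}.
    \Box (\neg r \land r) fails at s1, so \Box \Box (\neg r \land r) is false at s6.
      At s1: \Box (\neg r \land r) requires \neg r \land r at every successor {s0, s1, s2, s3, s4, s5, s6}.
        \neg r \land r fails at s0, so \Box (\neg r \land r) is false at s1.
Satisfying worlds: none.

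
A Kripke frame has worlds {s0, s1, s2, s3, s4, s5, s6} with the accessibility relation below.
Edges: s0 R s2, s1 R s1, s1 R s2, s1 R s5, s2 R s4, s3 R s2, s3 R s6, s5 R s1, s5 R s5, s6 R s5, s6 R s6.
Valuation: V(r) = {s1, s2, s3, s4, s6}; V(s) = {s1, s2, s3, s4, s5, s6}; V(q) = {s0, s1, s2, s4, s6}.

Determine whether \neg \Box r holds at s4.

At s4: \Box r is true, so \neg \Box r is false.
  At s4: no accessible worlds, so \Box r holds vacuously.

No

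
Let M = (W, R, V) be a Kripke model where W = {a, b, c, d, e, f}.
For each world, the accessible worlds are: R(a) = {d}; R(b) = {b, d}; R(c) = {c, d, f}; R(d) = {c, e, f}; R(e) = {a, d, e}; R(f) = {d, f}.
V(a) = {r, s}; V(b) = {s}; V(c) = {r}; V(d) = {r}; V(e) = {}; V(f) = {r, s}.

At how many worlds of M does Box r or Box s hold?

Recall that Box ψ holds at a world iff ψ holds at every accessible world, and Dia ψ holds iff ψ holds at some accessible world.
Let φ = Box r or Box s. Evaluate φ at each world:
  a (successors {d}): φ is true.
  b (successors {b, d}): φ is false.
  c (successors {c, d, f}): φ is true.
  d (successors {c, e, f}): φ is false.
  e (successors {a, d, e}): φ is false.
  f (successors {d, f}): φ is true.
For instance, at a:
  At a: Box r is true, Box s is false, so Box r or Box s is true.
    At a: Box r requires r at every successor {d}.
      At d: r is true.
    So Box r is true at a.
    At a: Box s requires s at every successor {d}.
      s fails at d, so Box s is false at a.
Satisfying worlds: {a, c, f}

3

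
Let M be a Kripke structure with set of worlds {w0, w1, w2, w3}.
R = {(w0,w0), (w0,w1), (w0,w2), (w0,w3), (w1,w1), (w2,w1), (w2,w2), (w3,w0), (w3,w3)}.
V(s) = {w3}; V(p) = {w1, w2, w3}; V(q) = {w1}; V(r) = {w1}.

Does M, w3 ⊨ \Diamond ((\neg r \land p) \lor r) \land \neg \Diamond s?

No

At w3: \Diamond ((\neg r \land p) \lor r) is true, \neg \Diamond s is false, so \Diamond ((\neg r \land p) \lor r) \land \neg \Diamond s is false.
  At w3: \Diamond ((\neg r \land p) \lor r) requires (\neg r \land p) \lor r at some successor in {w0, w3}.
    (\neg r \land p) \lor r holds at w3, so \Diamond ((\neg r \land p) \lor r) is true at w3.
  At w3: \Diamond s is true, so \neg \Diamond s is false.
    At w3: \Diamond s requires s at some successor in {w0, w3}.
      s holds at w3, so \Diamond s is true at w3.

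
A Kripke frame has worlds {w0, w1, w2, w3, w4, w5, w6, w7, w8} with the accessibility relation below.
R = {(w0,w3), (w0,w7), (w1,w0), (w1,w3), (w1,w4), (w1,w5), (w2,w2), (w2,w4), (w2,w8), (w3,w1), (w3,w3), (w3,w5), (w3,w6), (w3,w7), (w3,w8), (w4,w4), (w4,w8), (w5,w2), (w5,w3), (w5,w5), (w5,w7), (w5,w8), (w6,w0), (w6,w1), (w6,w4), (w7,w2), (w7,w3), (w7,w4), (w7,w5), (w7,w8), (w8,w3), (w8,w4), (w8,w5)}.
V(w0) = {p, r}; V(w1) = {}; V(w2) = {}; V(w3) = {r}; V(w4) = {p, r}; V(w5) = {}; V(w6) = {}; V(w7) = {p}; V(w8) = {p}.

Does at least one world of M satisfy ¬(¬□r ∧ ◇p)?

Recall that □ψ holds at a world iff ψ holds at every accessible world, and ◇ψ holds iff ψ holds at some accessible world.
Let φ = ¬(¬□r ∧ ◇p). Evaluate φ at each world:
  w0 (successors {w3, w7}): φ is false.
  w1 (successors {w0, w3, w4, w5}): φ is false.
  w2 (successors {w2, w4, w8}): φ is false.
  w3 (successors {w1, w3, w5, w6, w7, w8}): φ is false.
  w4 (successors {w4, w8}): φ is false.
  w5 (successors {w2, w3, w5, w7, w8}): φ is false.
  w6 (successors {w0, w1, w4}): φ is false.
  w7 (successors {w2, w3, w4, w5, w8}): φ is false.
  w8 (successors {w3, w4, w5}): φ is false.
For instance, at w5:
  At w5: ¬□r ∧ ◇p is true, so ¬(¬□r ∧ ◇p) is false.
    At w5: ¬□r is true, ◇p is true, so ¬□r ∧ ◇p is true.
      At w5: □r is false, so ¬□r is true.
      At w5: ◇p requires p at some successor in {w2, w3, w5, w7, w8}.
        p holds at w7, so ◇p is true at w5.

No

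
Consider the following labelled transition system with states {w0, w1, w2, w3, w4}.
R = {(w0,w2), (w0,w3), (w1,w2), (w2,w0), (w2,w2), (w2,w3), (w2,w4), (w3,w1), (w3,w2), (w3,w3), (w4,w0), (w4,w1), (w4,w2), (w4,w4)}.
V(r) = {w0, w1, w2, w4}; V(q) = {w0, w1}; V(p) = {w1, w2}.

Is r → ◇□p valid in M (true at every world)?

No

Let φ = r → ◇□p. Evaluate φ at each world:
  w0 (successors {w2, w3}): φ is false.
  w1 (successors {w2}): φ is false.
  w2 (successors {w0, w2, w3, w4}): φ is false.
  w3 (successors {w1, w2, w3}): φ is true.
  w4 (successors {w0, w1, w2, w4}): φ is true.
Detail at w0 (counterexample):
  At w0: r is true, ◇□p is false, so r → ◇□p is false.
    At w0: ◇□p requires □p at some successor in {w2, w3}.
      At w2: □p is false.
      At w3: □p is false.
    So ◇□p is false at w0.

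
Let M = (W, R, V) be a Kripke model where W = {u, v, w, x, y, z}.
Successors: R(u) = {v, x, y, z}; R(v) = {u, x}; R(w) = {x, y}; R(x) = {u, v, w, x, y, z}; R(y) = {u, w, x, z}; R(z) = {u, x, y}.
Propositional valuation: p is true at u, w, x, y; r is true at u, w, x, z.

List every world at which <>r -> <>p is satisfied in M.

Let φ = <>r -> <>p. Evaluate φ at each world:
  u (successors {v, x, y, z}): φ is true.
  v (successors {u, x}): φ is true.
  w (successors {x, y}): φ is true.
  x (successors {u, v, w, x, y, z}): φ is true.
  y (successors {u, w, x, z}): φ is true.
  z (successors {u, x, y}): φ is true.
For instance, at v:
  At v: <>r is true, <>p is true, so <>r -> <>p is true.
    At v: <>r requires r at some successor in {u, x}.
      r holds at u, so <>r is true at v.
    At v: <>p requires p at some successor in {u, x}.
      p holds at u, so <>p is true at v.
Satisfying worlds: {u, v, w, x, y, z}

u, v, w, x, y, z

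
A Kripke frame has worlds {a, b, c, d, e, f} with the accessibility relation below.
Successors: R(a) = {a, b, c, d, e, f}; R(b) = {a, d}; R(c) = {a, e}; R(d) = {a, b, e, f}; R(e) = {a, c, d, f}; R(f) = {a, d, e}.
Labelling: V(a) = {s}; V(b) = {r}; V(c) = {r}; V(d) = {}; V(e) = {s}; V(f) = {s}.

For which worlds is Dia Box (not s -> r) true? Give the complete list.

Recall that Box ψ holds at a world iff ψ holds at every accessible world, and Dia ψ holds iff ψ holds at some accessible world.
Let φ = Dia Box (not s -> r). Evaluate φ at each world:
  a (successors {a, b, c, d, e, f}): φ is true.
  b (successors {a, d}): φ is true.
  c (successors {a, e}): φ is false.
  d (successors {a, b, e, f}): φ is false.
  e (successors {a, c, d, f}): φ is true.
  f (successors {a, d, e}): φ is true.
For instance, at a:
  At a: Dia Box (not s -> r) requires Box (not s -> r) at some successor in {a, b, c, d, e, f}.
    Box (not s -> r) holds at c, so Dia Box (not s -> r) is true at a.
      At c: Box (not s -> r) requires not s -> r at every successor {a, e}.
        At a: not s -> r is true.
        At e: not s -> r is true.
      So Box (not s -> r) is true at c.
Satisfying worlds: {a, b, e, f}

a, b, e, f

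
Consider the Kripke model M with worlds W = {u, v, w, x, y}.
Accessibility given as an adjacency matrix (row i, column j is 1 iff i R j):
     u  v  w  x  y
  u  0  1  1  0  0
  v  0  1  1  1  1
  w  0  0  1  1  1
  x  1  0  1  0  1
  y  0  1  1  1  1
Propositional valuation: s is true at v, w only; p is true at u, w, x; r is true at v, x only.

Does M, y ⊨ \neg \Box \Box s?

Yes

At y: \Box \Box s is false, so \neg \Box \Box s is true.
  At y: \Box \Box s requires \Box s at every successor {v, w, x, y}.
    \Box s fails at v, so \Box \Box s is false at y.
      At v: \Box s requires s at every successor {v, w, x, y}.
        s fails at x, so \Box s is false at v.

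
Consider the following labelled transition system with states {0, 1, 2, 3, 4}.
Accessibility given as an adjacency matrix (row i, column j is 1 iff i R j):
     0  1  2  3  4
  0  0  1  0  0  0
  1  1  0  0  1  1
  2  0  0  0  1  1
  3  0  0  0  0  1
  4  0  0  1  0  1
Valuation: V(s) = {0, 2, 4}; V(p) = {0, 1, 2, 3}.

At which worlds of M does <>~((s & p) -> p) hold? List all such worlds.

none

Let φ = <>~((s & p) -> p). Evaluate φ at each world:
  0 (successors {1}): φ is false.
  1 (successors {0, 3, 4}): φ is false.
  2 (successors {3, 4}): φ is false.
  3 (successors {4}): φ is false.
  4 (successors {2, 4}): φ is false.
For instance, at 3:
  At 3: <>~((s & p) -> p) requires ~((s & p) -> p) at some successor in {4}.
    At 4: ~((s & p) -> p) is false.
  So <>~((s & p) -> p) is false at 3.
Satisfying worlds: none.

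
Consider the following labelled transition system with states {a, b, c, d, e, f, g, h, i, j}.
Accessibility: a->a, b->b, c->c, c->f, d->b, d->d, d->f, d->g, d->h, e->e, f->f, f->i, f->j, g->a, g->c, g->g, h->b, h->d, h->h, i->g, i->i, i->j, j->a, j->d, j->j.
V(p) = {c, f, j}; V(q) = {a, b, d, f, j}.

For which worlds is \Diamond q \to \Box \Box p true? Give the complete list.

e

Let φ = \Diamond q \to \Box \Box p. Evaluate φ at each world:
  a (successors {a}): φ is false.
  b (successors {b}): φ is false.
  c (successors {c, f}): φ is false.
  d (successors {b, d, f, g, h}): φ is false.
  e (successors {e}): φ is true.
  f (successors {f, i, j}): φ is false.
  g (successors {a, c, g}): φ is false.
  h (successors {b, d, h}): φ is false.
  i (successors {g, i, j}): φ is false.
  j (successors {a, d, j}): φ is false.
For instance, at b:
  At b: \Diamond q is true, \Box \Box p is false, so \Diamond q \to \Box \Box p is false.
    At b: \Diamond q requires q at some successor in {b}.
      q holds at b, so \Diamond q is true at b.
    At b: \Box \Box p requires \Box p at every successor {b}.
      \Box p fails at b, so \Box \Box p is false at b.
Satisfying worlds: {e}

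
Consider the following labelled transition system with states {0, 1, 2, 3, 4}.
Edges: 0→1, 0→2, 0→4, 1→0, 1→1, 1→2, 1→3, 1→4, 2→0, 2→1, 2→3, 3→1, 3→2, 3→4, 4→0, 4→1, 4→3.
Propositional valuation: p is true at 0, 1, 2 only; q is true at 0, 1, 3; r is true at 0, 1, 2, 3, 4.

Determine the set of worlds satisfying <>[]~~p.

none

Recall that []ψ holds at a world iff ψ holds at every accessible world, and <>ψ holds iff ψ holds at some accessible world.
Let φ = <>[]~~p. Evaluate φ at each world:
  0 (successors {1, 2, 4}): φ is false.
  1 (successors {0, 1, 2, 3, 4}): φ is false.
  2 (successors {0, 1, 3}): φ is false.
  3 (successors {1, 2, 4}): φ is false.
  4 (successors {0, 1, 3}): φ is false.
For instance, at 1:
  At 1: <>[]~~p requires []~~p at some successor in {0, 1, 2, 3, 4}.
    At 0: []~~p is false.
    At 1: []~~p is false.
    At 2: []~~p is false.
    At 3: []~~p is false.
    At 4: []~~p is false.
  So <>[]~~p is false at 1.
Satisfying worlds: none.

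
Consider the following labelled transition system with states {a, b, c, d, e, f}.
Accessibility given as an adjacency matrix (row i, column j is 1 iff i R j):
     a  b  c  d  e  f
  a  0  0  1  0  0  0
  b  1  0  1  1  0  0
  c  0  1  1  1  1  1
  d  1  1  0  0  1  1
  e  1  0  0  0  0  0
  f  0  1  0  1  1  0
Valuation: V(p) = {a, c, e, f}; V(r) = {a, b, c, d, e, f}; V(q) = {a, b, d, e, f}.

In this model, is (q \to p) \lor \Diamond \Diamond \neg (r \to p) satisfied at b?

Yes

At b: q \to p is false, \Diamond \Diamond \neg (r \to p) is true, so (q \to p) \lor \Diamond \Diamond \neg (r \to p) is true.
  At b: \Diamond \Diamond \neg (r \to p) requires \Diamond \neg (r \to p) at some successor in {a, c, d}.
    \Diamond \neg (r \to p) holds at c, so \Diamond \Diamond \neg (r \to p) is true at b.
      At c: \Diamond \neg (r \to p) requires \neg (r \to p) at some successor in {b, c, d, e, f}.
        \neg (r \to p) holds at b, so \Diamond \neg (r \to p) is true at c.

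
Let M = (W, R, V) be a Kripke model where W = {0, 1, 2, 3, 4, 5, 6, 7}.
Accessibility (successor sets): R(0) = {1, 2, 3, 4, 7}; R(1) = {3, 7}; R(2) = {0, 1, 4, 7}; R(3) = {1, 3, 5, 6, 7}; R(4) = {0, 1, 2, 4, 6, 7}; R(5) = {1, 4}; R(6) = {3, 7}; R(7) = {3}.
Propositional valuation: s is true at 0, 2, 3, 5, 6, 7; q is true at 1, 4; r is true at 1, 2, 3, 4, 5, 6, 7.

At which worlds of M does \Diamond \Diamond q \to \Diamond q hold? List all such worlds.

Let φ = \Diamond \Diamond q \to \Diamond q. Evaluate φ at each world:
  0 (successors {1, 2, 3, 4, 7}): φ is true.
  1 (successors {3, 7}): φ is false.
  2 (successors {0, 1, 4, 7}): φ is true.
  3 (successors {1, 3, 5, 6, 7}): φ is true.
  4 (successors {0, 1, 2, 4, 6, 7}): φ is true.
  5 (successors {1, 4}): φ is true.
  6 (successors {3, 7}): φ is false.
  7 (successors {3}): φ is false.
For instance, at 7:
  At 7: \Diamond \Diamond q is true, \Diamond q is false, so \Diamond \Diamond q \to \Diamond q is false.
    At 7: \Diamond \Diamond q requires \Diamond q at some successor in {3}.
      \Diamond q holds at 3, so \Diamond \Diamond q is true at 7.
    At 7: \Diamond q requires q at some successor in {3}.
      At 3: q is false.
    So \Diamond q is false at 7.
Satisfying worlds: {0, 2, 3, 4, 5}

0, 2, 3, 4, 5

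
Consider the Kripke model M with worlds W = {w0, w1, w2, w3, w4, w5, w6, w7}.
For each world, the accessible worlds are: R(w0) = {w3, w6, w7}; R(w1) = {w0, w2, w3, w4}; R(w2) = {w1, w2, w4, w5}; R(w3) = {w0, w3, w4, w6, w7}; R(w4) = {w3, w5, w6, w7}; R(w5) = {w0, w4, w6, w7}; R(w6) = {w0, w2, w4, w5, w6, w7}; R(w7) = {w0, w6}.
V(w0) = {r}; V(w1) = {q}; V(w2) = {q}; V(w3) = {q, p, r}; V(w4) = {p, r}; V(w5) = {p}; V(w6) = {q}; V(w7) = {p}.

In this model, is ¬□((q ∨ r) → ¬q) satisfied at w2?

Yes

At w2: □((q ∨ r) → ¬q) is false, so ¬□((q ∨ r) → ¬q) is true.
  At w2: □((q ∨ r) → ¬q) requires (q ∨ r) → ¬q at every successor {w1, w2, w4, w5}.
    (q ∨ r) → ¬q fails at w1, so □((q ∨ r) → ¬q) is false at w2.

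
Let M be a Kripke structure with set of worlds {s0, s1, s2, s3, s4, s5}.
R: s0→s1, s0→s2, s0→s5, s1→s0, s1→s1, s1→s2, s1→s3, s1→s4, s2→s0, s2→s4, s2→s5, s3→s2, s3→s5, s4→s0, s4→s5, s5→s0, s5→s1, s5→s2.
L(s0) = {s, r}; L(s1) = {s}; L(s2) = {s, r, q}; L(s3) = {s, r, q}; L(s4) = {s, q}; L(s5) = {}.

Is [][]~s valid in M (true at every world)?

Let φ = [][]~s. Evaluate φ at each world:
  s0 (successors {s1, s2, s5}): φ is false.
  s1 (successors {s0, s1, s2, s3, s4}): φ is false.
  s2 (successors {s0, s4, s5}): φ is false.
  s3 (successors {s2, s5}): φ is false.
  s4 (successors {s0, s5}): φ is false.
  s5 (successors {s0, s1, s2}): φ is false.
Detail at s0 (counterexample):
  At s0: [][]~s requires []~s at every successor {s1, s2, s5}.
    []~s fails at s1, so [][]~s is false at s0.
      At s1: []~s requires ~s at every successor {s0, s1, s2, s3, s4}.
        ~s fails at s0, so []~s is false at s1.

No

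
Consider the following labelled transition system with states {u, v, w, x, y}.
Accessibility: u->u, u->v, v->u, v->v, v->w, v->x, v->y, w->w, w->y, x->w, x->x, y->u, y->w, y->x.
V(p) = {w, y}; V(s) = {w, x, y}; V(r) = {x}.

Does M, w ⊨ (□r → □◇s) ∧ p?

Yes

Recall that □ψ holds at a world iff ψ holds at every accessible world, and ◇ψ holds iff ψ holds at some accessible world.
At w: □r → □◇s is true, p is true, so (□r → □◇s) ∧ p is true.
  At w: □r is false, □◇s is true, so □r → □◇s is true.
    At w: □r requires r at every successor {w, y}.
      r fails at w, so □r is false at w.
    At w: □◇s requires ◇s at every successor {w, y}.
      At w: ◇s is true.
      At y: ◇s is true.
    So □◇s is true at w.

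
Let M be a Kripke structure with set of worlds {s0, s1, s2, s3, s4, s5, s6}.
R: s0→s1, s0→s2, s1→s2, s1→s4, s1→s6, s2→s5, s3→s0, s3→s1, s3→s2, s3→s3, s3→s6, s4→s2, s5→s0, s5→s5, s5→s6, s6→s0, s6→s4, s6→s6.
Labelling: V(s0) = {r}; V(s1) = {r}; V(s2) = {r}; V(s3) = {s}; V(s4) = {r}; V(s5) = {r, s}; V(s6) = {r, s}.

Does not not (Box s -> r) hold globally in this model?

Let φ = not not (Box s -> r). Evaluate φ at each world:
  s0 (successors {s1, s2}): φ is true.
  s1 (successors {s2, s4, s6}): φ is true.
  s2 (successors {s5}): φ is true.
  s3 (successors {s0, s1, s2, s3, s6}): φ is true.
  s4 (successors {s2}): φ is true.
  s5 (successors {s0, s5, s6}): φ is true.
  s6 (successors {s0, s4, s6}): φ is true.
For instance, at s6:
  At s6: not (Box s -> r) is false, so not not (Box s -> r) is true.
    At s6: Box s -> r is true, so not (Box s -> r) is false.
      At s6: Box s is false, r is true, so Box s -> r is true.

Yes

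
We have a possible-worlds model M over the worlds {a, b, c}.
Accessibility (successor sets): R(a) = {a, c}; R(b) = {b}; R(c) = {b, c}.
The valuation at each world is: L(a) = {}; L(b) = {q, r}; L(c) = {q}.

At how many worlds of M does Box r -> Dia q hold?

Let φ = Box r -> Dia q. Evaluate φ at each world:
  a (successors {a, c}): φ is true.
  b (successors {b}): φ is true.
  c (successors {b, c}): φ is true.
For instance, at b:
  At b: Box r is true, Dia q is true, so Box r -> Dia q is true.
    At b: Box r requires r at every successor {b}.
      At b: r is true.
    So Box r is true at b.
    At b: Dia q requires q at some successor in {b}.
      q holds at b, so Dia q is true at b.
Satisfying worlds: {a, b, c}

3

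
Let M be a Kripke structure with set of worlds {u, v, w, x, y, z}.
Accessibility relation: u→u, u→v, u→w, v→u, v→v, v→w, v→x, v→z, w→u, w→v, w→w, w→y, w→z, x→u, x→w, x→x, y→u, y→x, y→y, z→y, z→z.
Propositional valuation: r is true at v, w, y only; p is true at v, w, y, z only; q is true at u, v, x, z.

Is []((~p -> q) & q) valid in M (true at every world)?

Let φ = []((~p -> q) & q). Evaluate φ at each world:
  u (successors {u, v, w}): φ is false.
  v (successors {u, v, w, x, z}): φ is false.
  w (successors {u, v, w, y, z}): φ is false.
  x (successors {u, w, x}): φ is false.
  y (successors {u, x, y}): φ is false.
  z (successors {y, z}): φ is false.
Detail at u (counterexample):
  At u: []((~p -> q) & q) requires (~p -> q) & q at every successor {u, v, w}.
    (~p -> q) & q fails at w, so []((~p -> q) & q) is false at u.

No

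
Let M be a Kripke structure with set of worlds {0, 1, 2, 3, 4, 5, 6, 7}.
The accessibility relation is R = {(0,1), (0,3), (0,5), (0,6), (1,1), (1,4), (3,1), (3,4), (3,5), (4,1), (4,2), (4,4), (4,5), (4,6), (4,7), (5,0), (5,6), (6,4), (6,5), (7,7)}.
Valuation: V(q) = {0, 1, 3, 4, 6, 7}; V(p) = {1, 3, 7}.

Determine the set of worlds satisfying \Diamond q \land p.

Let φ = \Diamond q \land p. Evaluate φ at each world:
  0 (successors {1, 3, 5, 6}): φ is false.
  1 (successors {1, 4}): φ is true.
  2 (successors ∅): φ is false.
  3 (successors {1, 4, 5}): φ is true.
  4 (successors {1, 2, 4, 5, 6, 7}): φ is false.
  5 (successors {0, 6}): φ is false.
  6 (successors {4, 5}): φ is false.
  7 (successors {7}): φ is true.
For instance, at 4:
  At 4: \Diamond q is true, p is false, so \Diamond q \land p is false.
    At 4: \Diamond q requires q at some successor in {1, 2, 4, 5, 6, 7}.
      q holds at 1, so \Diamond q is true at 4.
Satisfying worlds: {1, 3, 7}

1, 3, 7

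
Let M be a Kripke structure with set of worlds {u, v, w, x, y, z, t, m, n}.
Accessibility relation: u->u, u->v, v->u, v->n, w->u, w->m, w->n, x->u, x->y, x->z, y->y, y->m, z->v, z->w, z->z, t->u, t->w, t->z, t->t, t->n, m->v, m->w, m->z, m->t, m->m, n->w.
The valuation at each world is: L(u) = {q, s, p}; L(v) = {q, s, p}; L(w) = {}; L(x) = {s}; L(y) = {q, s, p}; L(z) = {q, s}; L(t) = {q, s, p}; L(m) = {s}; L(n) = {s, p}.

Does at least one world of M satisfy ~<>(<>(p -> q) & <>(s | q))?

Let φ = ~<>(<>(p -> q) & <>(s | q)). Evaluate φ at each world:
  u (successors {u, v}): φ is false.
  v (successors {u, n}): φ is false.
  w (successors {u, m, n}): φ is false.
  x (successors {u, y, z}): φ is false.
  y (successors {y, m}): φ is false.
  z (successors {v, w, z}): φ is false.
  t (successors {u, w, z, t, n}): φ is false.
  m (successors {v, w, z, t, m}): φ is false.
  n (successors {w}): φ is false.
For instance, at w:
  At w: <>(<>(p -> q) & <>(s | q)) is true, so ~<>(<>(p -> q) & <>(s | q)) is false.
    At w: <>(<>(p -> q) & <>(s | q)) requires <>(p -> q) & <>(s | q) at some successor in {u, m, n}.
      <>(p -> q) & <>(s | q) holds at u, so <>(<>(p -> q) & <>(s | q)) is true at w.

No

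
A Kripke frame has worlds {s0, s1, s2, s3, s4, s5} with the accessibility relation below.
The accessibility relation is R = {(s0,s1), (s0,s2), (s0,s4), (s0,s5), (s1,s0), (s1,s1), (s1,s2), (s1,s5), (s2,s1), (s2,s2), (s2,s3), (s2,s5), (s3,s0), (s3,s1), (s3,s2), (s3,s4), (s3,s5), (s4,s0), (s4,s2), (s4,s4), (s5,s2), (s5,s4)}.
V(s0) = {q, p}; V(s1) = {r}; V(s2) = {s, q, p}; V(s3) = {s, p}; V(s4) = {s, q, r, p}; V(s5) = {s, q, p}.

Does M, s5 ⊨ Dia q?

Yes

At s5: Dia q requires q at some successor in {s2, s4}.
  q holds at s2, so Dia q is true at s5.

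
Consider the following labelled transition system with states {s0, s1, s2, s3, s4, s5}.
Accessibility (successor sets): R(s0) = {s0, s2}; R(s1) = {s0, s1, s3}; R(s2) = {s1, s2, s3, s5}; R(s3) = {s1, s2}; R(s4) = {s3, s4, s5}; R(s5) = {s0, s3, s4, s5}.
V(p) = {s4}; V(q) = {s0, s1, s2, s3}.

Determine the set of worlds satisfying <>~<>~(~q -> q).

Let φ = <>~<>~(~q -> q). Evaluate φ at each world:
  s0 (successors {s0, s2}): φ is true.
  s1 (successors {s0, s1, s3}): φ is true.
  s2 (successors {s1, s2, s3, s5}): φ is true.
  s3 (successors {s1, s2}): φ is true.
  s4 (successors {s3, s4, s5}): φ is true.
  s5 (successors {s0, s3, s4, s5}): φ is true.
For instance, at s0:
  At s0: <>~<>~(~q -> q) requires ~<>~(~q -> q) at some successor in {s0, s2}.
    ~<>~(~q -> q) holds at s0, so <>~<>~(~q -> q) is true at s0.
      At s0: <>~(~q -> q) is false, so ~<>~(~q -> q) is true.
Satisfying worlds: {s0, s1, s2, s3, s4, s5}

s0, s1, s2, s3, s4, s5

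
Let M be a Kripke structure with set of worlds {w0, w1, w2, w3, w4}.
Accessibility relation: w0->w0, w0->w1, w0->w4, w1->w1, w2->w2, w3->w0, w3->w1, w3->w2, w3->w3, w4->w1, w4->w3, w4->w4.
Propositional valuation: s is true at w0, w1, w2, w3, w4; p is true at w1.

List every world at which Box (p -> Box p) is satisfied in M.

Let φ = Box (p -> Box p). Evaluate φ at each world:
  w0 (successors {w0, w1, w4}): φ is true.
  w1 (successors {w1}): φ is true.
  w2 (successors {w2}): φ is true.
  w3 (successors {w0, w1, w2, w3}): φ is true.
  w4 (successors {w1, w3, w4}): φ is true.
For instance, at w0:
  At w0: Box (p -> Box p) requires p -> Box p at every successor {w0, w1, w4}.
      At w0: p is false, Box p is false, so p -> Box p is true.
      At w1: p is true, Box p is true, so p -> Box p is true.
      At w4: p is false, Box p is false, so p -> Box p is true.
  So Box (p -> Box p) is true at w0.
Satisfying worlds: {w0, w1, w2, w3, w4}

w0, w1, w2, w3, w4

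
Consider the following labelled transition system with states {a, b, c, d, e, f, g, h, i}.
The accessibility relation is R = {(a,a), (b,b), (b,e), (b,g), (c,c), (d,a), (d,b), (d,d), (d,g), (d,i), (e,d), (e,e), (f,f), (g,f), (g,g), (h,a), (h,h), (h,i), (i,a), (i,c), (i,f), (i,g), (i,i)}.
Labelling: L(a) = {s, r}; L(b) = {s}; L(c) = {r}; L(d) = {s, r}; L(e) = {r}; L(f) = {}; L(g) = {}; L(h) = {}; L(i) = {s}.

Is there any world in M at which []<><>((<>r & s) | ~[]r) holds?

Yes

Let φ = []<><>((<>r & s) | ~[]r). Evaluate φ at each world:
  a (successors {a}): φ is true.
  b (successors {b, e, g}): φ is true.
  c (successors {c}): φ is false.
  d (successors {a, b, d, g, i}): φ is true.
  e (successors {d, e}): φ is true.
  f (successors {f}): φ is true.
  g (successors {f, g}): φ is true.
  h (successors {a, h, i}): φ is true.
  i (successors {a, c, f, g, i}): φ is false.
Detail at a (witness):
  At a: []<><>((<>r & s) | ~[]r) requires <><>((<>r & s) | ~[]r) at every successor {a}.
      At a: <><>((<>r & s) | ~[]r) requires <>((<>r & s) | ~[]r) at some successor in {a}.
        <>((<>r & s) | ~[]r) holds at a, so <><>((<>r & s) | ~[]r) is true at a.
  So []<><>((<>r & s) | ~[]r) is true at a.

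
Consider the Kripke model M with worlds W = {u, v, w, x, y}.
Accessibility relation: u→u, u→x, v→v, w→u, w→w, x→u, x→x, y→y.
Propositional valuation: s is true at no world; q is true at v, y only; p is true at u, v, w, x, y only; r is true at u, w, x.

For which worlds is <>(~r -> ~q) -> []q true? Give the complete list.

v, y

Recall that []ψ holds at a world iff ψ holds at every accessible world, and <>ψ holds iff ψ holds at some accessible world.
Let φ = <>(~r -> ~q) -> []q. Evaluate φ at each world:
  u (successors {u, x}): φ is false.
  v (successors {v}): φ is true.
  w (successors {u, w}): φ is false.
  x (successors {u, x}): φ is false.
  y (successors {y}): φ is true.
For instance, at v:
  At v: <>(~r -> ~q) is false, []q is true, so <>(~r -> ~q) -> []q is true.
    At v: <>(~r -> ~q) requires ~r -> ~q at some successor in {v}.
      At v: ~r -> ~q is false.
    So <>(~r -> ~q) is false at v.
    At v: []q requires q at every successor {v}.
      At v: q is true.
    So []q is true at v.
Satisfying worlds: {v, y}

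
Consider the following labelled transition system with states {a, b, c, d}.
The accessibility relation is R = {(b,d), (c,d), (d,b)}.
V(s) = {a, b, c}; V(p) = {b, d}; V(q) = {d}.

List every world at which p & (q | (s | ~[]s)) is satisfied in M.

b, d

Let φ = p & (q | (s | ~[]s)). Evaluate φ at each world:
  a (successors ∅): φ is false.
  b (successors {d}): φ is true.
  c (successors {d}): φ is false.
  d (successors {b}): φ is true.
For instance, at d:
  At d: p is true, q | (s | ~[]s) is true, so p & (q | (s | ~[]s)) is true.
    At d: q is true, s | ~[]s is false, so q | (s | ~[]s) is true.
      At d: s is false, ~[]s is false, so s | ~[]s is false.
Satisfying worlds: {b, d}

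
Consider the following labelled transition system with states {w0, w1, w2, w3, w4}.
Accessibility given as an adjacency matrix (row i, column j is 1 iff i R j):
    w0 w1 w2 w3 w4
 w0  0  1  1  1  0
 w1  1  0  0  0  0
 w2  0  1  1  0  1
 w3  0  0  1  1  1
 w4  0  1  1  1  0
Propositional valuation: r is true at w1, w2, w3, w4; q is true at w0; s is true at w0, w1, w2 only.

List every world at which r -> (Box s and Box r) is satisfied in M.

w0

Let φ = r -> (Box s and Box r). Evaluate φ at each world:
  w0 (successors {w1, w2, w3}): φ is true.
  w1 (successors {w0}): φ is false.
  w2 (successors {w1, w2, w4}): φ is false.
  w3 (successors {w2, w3, w4}): φ is false.
  w4 (successors {w1, w2, w3}): φ is false.
For instance, at w1:
  At w1: r is true, Box s and Box r is false, so r -> (Box s and Box r) is false.
    At w1: Box s is true, Box r is false, so Box s and Box r is false.
      At w1: Box s requires s at every successor {w0}.
        At w0: s is true.
      So Box s is true at w1.
      At w1: Box r requires r at every successor {w0}.
        r fails at w0, so Box r is false at w1.
Satisfying worlds: {w0}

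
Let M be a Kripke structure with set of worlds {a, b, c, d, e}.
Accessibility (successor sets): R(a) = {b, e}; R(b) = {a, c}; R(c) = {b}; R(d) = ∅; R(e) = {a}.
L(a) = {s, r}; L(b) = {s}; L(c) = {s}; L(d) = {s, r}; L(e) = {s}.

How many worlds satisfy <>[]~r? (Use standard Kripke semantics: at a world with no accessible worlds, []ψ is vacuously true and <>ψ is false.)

Let φ = <>[]~r. Evaluate φ at each world:
  a (successors {b, e}): φ is false.
  b (successors {a, c}): φ is true.
  c (successors {b}): φ is false.
  d (successors ∅): φ is false.
  e (successors {a}): φ is true.
For instance, at a:
  At a: <>[]~r requires []~r at some successor in {b, e}.
    At b: []~r is false.
    At e: []~r is false.
  So <>[]~r is false at a.
Satisfying worlds: {b, e}

2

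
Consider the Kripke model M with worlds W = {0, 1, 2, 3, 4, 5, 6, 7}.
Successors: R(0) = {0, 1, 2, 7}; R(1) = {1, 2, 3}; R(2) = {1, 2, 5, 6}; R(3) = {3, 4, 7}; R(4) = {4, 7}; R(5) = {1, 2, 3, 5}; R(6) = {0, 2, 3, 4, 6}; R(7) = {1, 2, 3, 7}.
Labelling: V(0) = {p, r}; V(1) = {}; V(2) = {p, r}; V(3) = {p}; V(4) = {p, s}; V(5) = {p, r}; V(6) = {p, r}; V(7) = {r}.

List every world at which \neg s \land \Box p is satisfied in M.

6

Let φ = \neg s \land \Box p. Evaluate φ at each world:
  0 (successors {0, 1, 2, 7}): φ is false.
  1 (successors {1, 2, 3}): φ is false.
  2 (successors {1, 2, 5, 6}): φ is false.
  3 (successors {3, 4, 7}): φ is false.
  4 (successors {4, 7}): φ is false.
  5 (successors {1, 2, 3, 5}): φ is false.
  6 (successors {0, 2, 3, 4, 6}): φ is true.
  7 (successors {1, 2, 3, 7}): φ is false.
For instance, at 3:
  At 3: \neg s is true, \Box p is false, so \neg s \land \Box p is false.
    At 3: \Box p requires p at every successor {3, 4, 7}.
      p fails at 7, so \Box p is false at 3.
Satisfying worlds: {6}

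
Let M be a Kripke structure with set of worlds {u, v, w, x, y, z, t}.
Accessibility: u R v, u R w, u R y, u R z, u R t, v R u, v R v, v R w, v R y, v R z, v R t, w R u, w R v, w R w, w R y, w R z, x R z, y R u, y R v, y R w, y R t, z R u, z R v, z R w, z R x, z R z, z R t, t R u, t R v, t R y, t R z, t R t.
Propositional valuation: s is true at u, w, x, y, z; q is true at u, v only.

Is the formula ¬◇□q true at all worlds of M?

Yes

Let φ = ¬◇□q. Evaluate φ at each world:
  u (successors {v, w, y, z, t}): φ is true.
  v (successors {u, v, w, y, z, t}): φ is true.
  w (successors {u, v, w, y, z}): φ is true.
  x (successors {z}): φ is true.
  y (successors {u, v, w, t}): φ is true.
  z (successors {u, v, w, x, z, t}): φ is true.
  t (successors {u, v, y, z, t}): φ is true.
For instance, at t:
  At t: ◇□q is false, so ¬◇□q is true.
    At t: ◇□q requires □q at some successor in {u, v, y, z, t}.
      At u: □q is false.
      At v: □q is false.
      At y: □q is false.
      At z: □q is false.
      At t: □q is false.
    So ◇□q is false at t.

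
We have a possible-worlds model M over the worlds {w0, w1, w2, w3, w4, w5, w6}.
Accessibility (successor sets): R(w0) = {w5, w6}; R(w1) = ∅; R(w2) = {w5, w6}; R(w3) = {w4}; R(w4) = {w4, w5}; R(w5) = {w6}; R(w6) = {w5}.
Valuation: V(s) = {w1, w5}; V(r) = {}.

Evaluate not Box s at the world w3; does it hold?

At w3: Box s is false, so not Box s is true.
  At w3: Box s requires s at every successor {w4}.
    s fails at w4, so Box s is false at w3.

Yes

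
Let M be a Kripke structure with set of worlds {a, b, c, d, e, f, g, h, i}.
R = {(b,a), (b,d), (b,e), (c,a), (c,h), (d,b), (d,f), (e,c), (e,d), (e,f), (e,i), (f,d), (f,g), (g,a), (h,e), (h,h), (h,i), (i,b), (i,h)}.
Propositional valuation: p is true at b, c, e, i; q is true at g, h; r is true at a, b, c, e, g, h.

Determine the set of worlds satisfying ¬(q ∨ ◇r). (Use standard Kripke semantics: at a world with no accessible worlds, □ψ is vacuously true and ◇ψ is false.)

Let φ = ¬(q ∨ ◇r). Evaluate φ at each world:
  a (successors ∅): φ is true.
  b (successors {a, d, e}): φ is false.
  c (successors {a, h}): φ is false.
  d (successors {b, f}): φ is false.
  e (successors {c, d, f, i}): φ is false.
  f (successors {d, g}): φ is false.
  g (successors {a}): φ is false.
  h (successors {e, h, i}): φ is false.
  i (successors {b, h}): φ is false.
For instance, at f:
  At f: q ∨ ◇r is true, so ¬(q ∨ ◇r) is false.
    At f: q is false, ◇r is true, so q ∨ ◇r is true.
      At f: ◇r requires r at some successor in {d, g}.
        r holds at g, so ◇r is true at f.
Satisfying worlds: {a}

a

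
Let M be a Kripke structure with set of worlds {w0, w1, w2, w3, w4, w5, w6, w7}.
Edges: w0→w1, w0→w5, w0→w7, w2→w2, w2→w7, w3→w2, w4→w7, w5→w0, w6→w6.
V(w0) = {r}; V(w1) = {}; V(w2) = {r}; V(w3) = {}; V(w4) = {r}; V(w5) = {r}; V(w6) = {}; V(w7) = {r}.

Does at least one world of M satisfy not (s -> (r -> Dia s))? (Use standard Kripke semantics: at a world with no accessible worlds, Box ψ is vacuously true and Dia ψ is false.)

No

Let φ = not (s -> (r -> Dia s)). Evaluate φ at each world:
  w0 (successors {w1, w5, w7}): φ is false.
  w1 (successors ∅): φ is false.
  w2 (successors {w2, w7}): φ is false.
  w3 (successors {w2}): φ is false.
  w4 (successors {w7}): φ is false.
  w5 (successors {w0}): φ is false.
  w6 (successors {w6}): φ is false.
  w7 (successors ∅): φ is false.
For instance, at w2:
  At w2: s -> (r -> Dia s) is true, so not (s -> (r -> Dia s)) is false.
    At w2: s is false, r -> Dia s is false, so s -> (r -> Dia s) is true.
      At w2: r is true, Dia s is false, so r -> Dia s is false.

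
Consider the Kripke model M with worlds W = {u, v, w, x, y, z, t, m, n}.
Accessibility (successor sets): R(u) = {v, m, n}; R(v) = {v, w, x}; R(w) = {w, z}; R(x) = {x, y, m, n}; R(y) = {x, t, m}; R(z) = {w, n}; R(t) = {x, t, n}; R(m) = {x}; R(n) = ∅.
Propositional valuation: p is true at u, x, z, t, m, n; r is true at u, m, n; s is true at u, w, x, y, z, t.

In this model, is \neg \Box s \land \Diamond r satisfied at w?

No

Recall that \Box ψ holds at a world iff ψ holds at every accessible world, and \Diamond ψ holds iff ψ holds at some accessible world.
At w: \neg \Box s is false, \Diamond r is false, so \neg \Box s \land \Diamond r is false.
  At w: \Box s is true, so \neg \Box s is false.
    At w: \Box s requires s at every successor {w, z}.
      At w: s is true.
      At z: s is true.
    So \Box s is true at w.
  At w: \Diamond r requires r at some successor in {w, z}.
    At w: r is false.
    At z: r is false.
  So \Diamond r is false at w.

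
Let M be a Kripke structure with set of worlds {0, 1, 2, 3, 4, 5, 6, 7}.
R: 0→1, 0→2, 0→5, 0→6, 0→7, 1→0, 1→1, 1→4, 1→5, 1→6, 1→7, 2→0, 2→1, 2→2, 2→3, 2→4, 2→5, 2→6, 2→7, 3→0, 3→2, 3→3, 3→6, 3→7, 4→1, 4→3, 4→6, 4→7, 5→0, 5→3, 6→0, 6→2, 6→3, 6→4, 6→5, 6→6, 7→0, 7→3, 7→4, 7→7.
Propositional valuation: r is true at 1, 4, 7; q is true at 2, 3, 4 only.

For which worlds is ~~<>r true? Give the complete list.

0, 1, 2, 3, 4, 6, 7

Let φ = ~~<>r. Evaluate φ at each world:
  0 (successors {1, 2, 5, 6, 7}): φ is true.
  1 (successors {0, 1, 4, 5, 6, 7}): φ is true.
  2 (successors {0, 1, 2, 3, 4, 5, 6, 7}): φ is true.
  3 (successors {0, 2, 3, 6, 7}): φ is true.
  4 (successors {1, 3, 6, 7}): φ is true.
  5 (successors {0, 3}): φ is false.
  6 (successors {0, 2, 3, 4, 5, 6}): φ is true.
  7 (successors {0, 3, 4, 7}): φ is true.
For instance, at 2:
  At 2: ~<>r is false, so ~~<>r is true.
    At 2: <>r is true, so ~<>r is false.
      At 2: <>r requires r at some successor in {0, 1, 2, 3, 4, 5, 6, 7}.
        r holds at 1, so <>r is true at 2.
Satisfying worlds: {0, 1, 2, 3, 4, 6, 7}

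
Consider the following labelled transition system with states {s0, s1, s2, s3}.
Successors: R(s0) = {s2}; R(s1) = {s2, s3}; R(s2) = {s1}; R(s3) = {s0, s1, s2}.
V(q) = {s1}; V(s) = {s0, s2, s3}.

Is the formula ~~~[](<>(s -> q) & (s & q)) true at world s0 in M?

Yes

At s0: ~~[](<>(s -> q) & (s & q)) is false, so ~~~[](<>(s -> q) & (s & q)) is true.
  At s0: ~[](<>(s -> q) & (s & q)) is true, so ~~[](<>(s -> q) & (s & q)) is false.
    At s0: [](<>(s -> q) & (s & q)) is false, so ~[](<>(s -> q) & (s & q)) is true.
      At s0: [](<>(s -> q) & (s & q)) requires <>(s -> q) & (s & q) at every successor {s2}.
        <>(s -> q) & (s & q) fails at s2, so [](<>(s -> q) & (s & q)) is false at s0.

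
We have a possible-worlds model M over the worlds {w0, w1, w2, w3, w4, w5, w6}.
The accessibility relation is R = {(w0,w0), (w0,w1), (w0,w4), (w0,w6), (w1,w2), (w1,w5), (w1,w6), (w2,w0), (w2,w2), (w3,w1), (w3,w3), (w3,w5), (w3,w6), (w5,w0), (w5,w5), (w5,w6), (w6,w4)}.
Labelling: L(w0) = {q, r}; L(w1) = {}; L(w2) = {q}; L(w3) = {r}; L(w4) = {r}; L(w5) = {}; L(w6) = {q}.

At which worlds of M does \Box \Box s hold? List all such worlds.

w4, w6

Recall that \Box ψ holds at a world iff ψ holds at every accessible world, and \Diamond ψ holds iff ψ holds at some accessible world.
Let φ = \Box \Box s. Evaluate φ at each world:
  w0 (successors {w0, w1, w4, w6}): φ is false.
  w1 (successors {w2, w5, w6}): φ is false.
  w2 (successors {w0, w2}): φ is false.
  w3 (successors {w1, w3, w5, w6}): φ is false.
  w4 (successors ∅): φ is true.
  w5 (successors {w0, w5, w6}): φ is false.
  w6 (successors {w4}): φ is true.
For instance, at w5:
  At w5: \Box \Box s requires \Box s at every successor {w0, w5, w6}.
    \Box s fails at w0, so \Box \Box s is false at w5.
      At w0: \Box s requires s at every successor {w0, w1, w4, w6}.
        s fails at w0, so \Box s is false at w0.
Satisfying worlds: {w4, w6}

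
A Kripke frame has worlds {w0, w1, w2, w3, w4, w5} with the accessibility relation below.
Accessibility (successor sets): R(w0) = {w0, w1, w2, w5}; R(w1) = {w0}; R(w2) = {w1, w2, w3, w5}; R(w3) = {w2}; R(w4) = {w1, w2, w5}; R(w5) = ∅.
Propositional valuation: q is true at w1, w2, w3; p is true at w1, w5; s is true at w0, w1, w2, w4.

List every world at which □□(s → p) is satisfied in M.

Let φ = □□(s → p). Evaluate φ at each world:
  w0 (successors {w0, w1, w2, w5}): φ is false.
  w1 (successors {w0}): φ is false.
  w2 (successors {w1, w2, w3, w5}): φ is false.
  w3 (successors {w2}): φ is false.
  w4 (successors {w1, w2, w5}): φ is false.
  w5 (successors ∅): φ is true.
For instance, at w3:
  At w3: □□(s → p) requires □(s → p) at every successor {w2}.
    □(s → p) fails at w2, so □□(s → p) is false at w3.
      At w2: □(s → p) requires s → p at every successor {w1, w2, w3, w5}.
        s → p fails at w2, so □(s → p) is false at w2.
Satisfying worlds: {w5}

w5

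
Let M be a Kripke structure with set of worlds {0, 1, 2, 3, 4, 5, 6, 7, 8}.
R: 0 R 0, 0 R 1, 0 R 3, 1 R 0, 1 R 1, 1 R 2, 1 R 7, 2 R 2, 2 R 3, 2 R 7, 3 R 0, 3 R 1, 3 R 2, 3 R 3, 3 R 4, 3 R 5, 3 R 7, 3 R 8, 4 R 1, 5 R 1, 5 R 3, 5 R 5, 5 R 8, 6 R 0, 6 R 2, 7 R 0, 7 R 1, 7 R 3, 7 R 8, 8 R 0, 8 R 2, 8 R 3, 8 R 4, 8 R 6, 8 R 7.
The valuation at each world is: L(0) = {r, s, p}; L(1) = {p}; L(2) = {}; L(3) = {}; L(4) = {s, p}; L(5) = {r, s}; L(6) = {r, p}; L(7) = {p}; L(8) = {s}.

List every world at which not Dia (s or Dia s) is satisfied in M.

none

Let φ = not Dia (s or Dia s). Evaluate φ at each world:
  0 (successors {0, 1, 3}): φ is false.
  1 (successors {0, 1, 2, 7}): φ is false.
  2 (successors {2, 3, 7}): φ is false.
  3 (successors {0, 1, 2, 3, 4, 5, 7, 8}): φ is false.
  4 (successors {1}): φ is false.
  5 (successors {1, 3, 5, 8}): φ is false.
  6 (successors {0, 2}): φ is false.
  7 (successors {0, 1, 3, 8}): φ is false.
  8 (successors {0, 2, 3, 4, 6, 7}): φ is false.
For instance, at 4:
  At 4: Dia (s or Dia s) is true, so not Dia (s or Dia s) is false.
    At 4: Dia (s or Dia s) requires s or Dia s at some successor in {1}.
      s or Dia s holds at 1, so Dia (s or Dia s) is true at 4.
Satisfying worlds: none.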